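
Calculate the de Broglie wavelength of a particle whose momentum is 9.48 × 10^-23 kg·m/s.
6.99 × 10^-12 m

Using the de Broglie relation λ = h/p:

λ = h/p
λ = (6.626 × 10^-34 J·s) / (9.48 × 10^-23 kg·m/s)
λ = 6.99 × 10^-12 m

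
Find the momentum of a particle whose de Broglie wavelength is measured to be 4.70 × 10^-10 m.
1.41 × 10^-24 kg·m/s

From the de Broglie relation λ = h/p, we solve for p:

p = h/λ
p = (6.626 × 10^-34 J·s) / (4.70 × 10^-10 m)
p = 1.41 × 10^-24 kg·m/s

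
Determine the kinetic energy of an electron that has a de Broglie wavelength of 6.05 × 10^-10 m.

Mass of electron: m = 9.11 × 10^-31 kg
6.58 × 10^-19 J (or 4.11 eV)

From λ = h/√(2mKE), we solve for KE:

λ² = h²/(2mKE)
KE = h²/(2mλ²)
KE = (6.626 × 10^-34 J·s)² / (2 × 9.11 × 10^-31 kg × (6.05 × 10^-10 m)²)
KE = 6.58 × 10^-19 J
KE = 4.11 eV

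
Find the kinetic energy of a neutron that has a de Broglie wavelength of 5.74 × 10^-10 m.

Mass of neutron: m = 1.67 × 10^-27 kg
3.99 × 10^-22 J (or 2.49 × 10^-3 eV)

From λ = h/√(2mKE), we solve for KE:

λ² = h²/(2mKE)
KE = h²/(2mλ²)
KE = (6.626 × 10^-34 J·s)² / (2 × 1.67 × 10^-27 kg × (5.74 × 10^-10 m)²)
KE = 3.99 × 10^-22 J
KE = 2.49 × 10^-3 eV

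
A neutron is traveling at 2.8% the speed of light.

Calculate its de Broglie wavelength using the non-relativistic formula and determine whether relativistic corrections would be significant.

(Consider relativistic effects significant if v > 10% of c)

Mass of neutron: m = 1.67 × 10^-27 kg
No, relativistic corrections are not needed.

Using the non-relativistic de Broglie formula λ = h/(mv):

v = 2.8% × c = 8.394 × 10^6 m/s

λ = h/(mv)
λ = (6.626 × 10^-34 J·s) / (1.67 × 10^-27 kg × 8.394 × 10^6 m/s)
λ = 4.73 × 10^-14 m

Since v = 2.8% of c < 10% of c, relativistic corrections are NOT significant and this non-relativistic result is a good approximation.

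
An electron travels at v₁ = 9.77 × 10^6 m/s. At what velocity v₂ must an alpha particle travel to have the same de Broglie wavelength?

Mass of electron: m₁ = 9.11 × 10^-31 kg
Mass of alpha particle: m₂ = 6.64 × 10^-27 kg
v₂ = 1.34 × 10^3 m/s

For equal de Broglie wavelengths: λ₁ = λ₂

h/(m₁v₁) = h/(m₂v₂)
m₁v₁ = m₂v₂
v₂ = v₁ · (m₁/m₂)

v₂ = 9.77 × 10^6 m/s × (9.11 × 10^-31 kg / 6.64 × 10^-27 kg)
v₂ = 1.34 × 10^3 m/s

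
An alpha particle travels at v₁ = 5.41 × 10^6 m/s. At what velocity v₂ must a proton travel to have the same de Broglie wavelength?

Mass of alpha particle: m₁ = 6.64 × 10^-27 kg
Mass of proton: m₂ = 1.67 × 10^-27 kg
v₂ = 2.15 × 10^7 m/s

For equal de Broglie wavelengths: λ₁ = λ₂

h/(m₁v₁) = h/(m₂v₂)
m₁v₁ = m₂v₂
v₂ = v₁ · (m₁/m₂)

v₂ = 5.41 × 10^6 m/s × (6.64 × 10^-27 kg / 1.67 × 10^-27 kg)
v₂ = 2.15 × 10^7 m/s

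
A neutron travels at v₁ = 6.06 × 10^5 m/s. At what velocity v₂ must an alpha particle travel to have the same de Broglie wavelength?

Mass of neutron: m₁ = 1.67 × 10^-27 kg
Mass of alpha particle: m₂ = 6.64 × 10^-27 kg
v₂ = 1.52 × 10^5 m/s

For equal de Broglie wavelengths: λ₁ = λ₂

h/(m₁v₁) = h/(m₂v₂)
m₁v₁ = m₂v₂
v₂ = v₁ · (m₁/m₂)

v₂ = 6.06 × 10^5 m/s × (1.67 × 10^-27 kg / 6.64 × 10^-27 kg)
v₂ = 1.52 × 10^5 m/s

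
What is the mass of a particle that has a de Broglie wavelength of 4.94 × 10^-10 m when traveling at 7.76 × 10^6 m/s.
1.73 × 10^-31 kg

From the de Broglie relation λ = h/(mv), we solve for m:

m = h/(λv)
m = (6.626 × 10^-34 J·s) / (4.94 × 10^-10 m × 7.76 × 10^6 m/s)
m = 1.73 × 10^-31 kg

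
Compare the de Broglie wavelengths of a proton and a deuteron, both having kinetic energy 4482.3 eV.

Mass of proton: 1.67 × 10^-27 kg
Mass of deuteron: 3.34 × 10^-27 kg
The proton has the longer wavelength.

Using λ = h/√(2mKE):

For proton: λ₁ = h/√(2m₁KE) = 4.28 × 10^-13 m
For deuteron: λ₂ = h/√(2m₂KE) = 3.03 × 10^-13 m

Since λ ∝ 1/√m at constant kinetic energy, the lighter particle has the longer wavelength.

The proton has the longer de Broglie wavelength.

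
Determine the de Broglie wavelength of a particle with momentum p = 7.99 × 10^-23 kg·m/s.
8.29 × 10^-12 m

Using the de Broglie relation λ = h/p:

λ = h/p
λ = (6.626 × 10^-34 J·s) / (7.99 × 10^-23 kg·m/s)
λ = 8.29 × 10^-12 m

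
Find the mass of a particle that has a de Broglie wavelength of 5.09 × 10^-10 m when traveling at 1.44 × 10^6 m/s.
9.04 × 10^-31 kg

From the de Broglie relation λ = h/(mv), we solve for m:

m = h/(λv)
m = (6.626 × 10^-34 J·s) / (5.09 × 10^-10 m × 1.44 × 10^6 m/s)
m = 9.04 × 10^-31 kg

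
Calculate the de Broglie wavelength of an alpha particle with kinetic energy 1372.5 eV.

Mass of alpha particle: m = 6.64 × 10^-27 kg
3.88 × 10^-13 m

Using λ = h/√(2mKE):

First convert KE to Joules: KE = 1372.5 eV = 2.199 × 10^-16 J

λ = h/√(2mKE)
λ = (6.626 × 10^-34 J·s) / √(2 × 6.64 × 10^-27 kg × 2.199 × 10^-16 J)
λ = 3.88 × 10^-13 m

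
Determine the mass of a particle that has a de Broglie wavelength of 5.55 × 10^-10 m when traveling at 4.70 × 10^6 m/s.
2.54 × 10^-31 kg

From the de Broglie relation λ = h/(mv), we solve for m:

m = h/(λv)
m = (6.626 × 10^-34 J·s) / (5.55 × 10^-10 m × 4.70 × 10^6 m/s)
m = 2.54 × 10^-31 kg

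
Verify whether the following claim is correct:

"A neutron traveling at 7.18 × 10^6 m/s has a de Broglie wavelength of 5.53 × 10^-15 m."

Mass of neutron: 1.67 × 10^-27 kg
False

The claim is incorrect.

Using λ = h/(mv):
λ = (6.626 × 10^-34 J·s) / (1.67 × 10^-27 kg × 7.18 × 10^6 m/s)
λ = 5.53 × 10^-14 m

The actual wavelength differs from the claimed 5.53 × 10^-15 m.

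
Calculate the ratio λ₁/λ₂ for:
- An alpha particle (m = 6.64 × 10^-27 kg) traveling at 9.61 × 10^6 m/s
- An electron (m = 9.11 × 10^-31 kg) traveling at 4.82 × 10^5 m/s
λ₁/λ₂ = 6.88 × 10^-6

Using λ = h/(mv):

λ₁ = h/(m₁v₁) = 1.04 × 10^-14 m
λ₂ = h/(m₂v₂) = 1.51 × 10^-9 m

Ratio λ₁/λ₂ = (m₂v₂)/(m₁v₁)
         = (9.11 × 10^-31 kg × 4.82 × 10^5 m/s) / (6.64 × 10^-27 kg × 9.61 × 10^6 m/s)
         = 6.88 × 10^-6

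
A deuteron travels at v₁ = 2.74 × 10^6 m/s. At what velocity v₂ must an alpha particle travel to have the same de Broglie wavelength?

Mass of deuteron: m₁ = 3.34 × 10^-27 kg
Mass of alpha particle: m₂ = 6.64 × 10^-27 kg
v₂ = 1.38 × 10^6 m/s

For equal de Broglie wavelengths: λ₁ = λ₂

h/(m₁v₁) = h/(m₂v₂)
m₁v₁ = m₂v₂
v₂ = v₁ · (m₁/m₂)

v₂ = 2.74 × 10^6 m/s × (3.34 × 10^-27 kg / 6.64 × 10^-27 kg)
v₂ = 1.38 × 10^6 m/s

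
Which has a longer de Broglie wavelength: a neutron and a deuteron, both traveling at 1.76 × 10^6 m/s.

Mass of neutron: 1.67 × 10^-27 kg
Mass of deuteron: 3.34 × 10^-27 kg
The neutron has the longer wavelength.

Using λ = h/(mv), since both particles have the same velocity, the wavelength depends only on mass.

For neutron: λ₁ = h/(m₁v) = 2.25 × 10^-13 m
For deuteron: λ₂ = h/(m₂v) = 1.13 × 10^-13 m

Since λ ∝ 1/m at constant velocity, the lighter particle has the longer wavelength.

The neutron has the longer de Broglie wavelength.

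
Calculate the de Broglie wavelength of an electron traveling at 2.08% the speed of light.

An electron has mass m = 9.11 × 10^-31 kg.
1.17 × 10^-10 m

Using the de Broglie relation λ = h/(mv):

v = 2.08% × c = 6.236 × 10^6 m/s

λ = h/(mv)
λ = (6.626 × 10^-34 J·s) / (9.11 × 10^-31 kg × 6.236 × 10^6 m/s)
λ = 1.17 × 10^-10 m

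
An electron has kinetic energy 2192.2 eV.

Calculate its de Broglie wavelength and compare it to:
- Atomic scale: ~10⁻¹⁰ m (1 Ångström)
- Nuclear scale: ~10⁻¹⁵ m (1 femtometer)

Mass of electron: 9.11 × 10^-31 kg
λ = 2.62 × 10^-11 m, which is between nuclear and atomic scales.

Using λ = h/√(2mKE):

KE = 2192.2 eV = 3.512 × 10^-16 J

λ = h/√(2mKE)
λ = (6.626 × 10^-34 J·s) / √(2 × 9.11 × 10^-31 kg × 3.512 × 10^-16 J)
λ = 2.62 × 10^-11 m

Comparison:
- Atomic scale (10⁻¹⁰ m): λ is 0.26× this size
- Nuclear scale (10⁻¹⁵ m): λ is 2.6e+04× this size

The wavelength is between nuclear and atomic scales.

This wavelength is appropriate for probing atomic structure but too large for nuclear physics experiments.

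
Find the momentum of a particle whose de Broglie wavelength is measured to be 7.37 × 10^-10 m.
8.99 × 10^-25 kg·m/s

From the de Broglie relation λ = h/p, we solve for p:

p = h/λ
p = (6.626 × 10^-34 J·s) / (7.37 × 10^-10 m)
p = 8.99 × 10^-25 kg·m/s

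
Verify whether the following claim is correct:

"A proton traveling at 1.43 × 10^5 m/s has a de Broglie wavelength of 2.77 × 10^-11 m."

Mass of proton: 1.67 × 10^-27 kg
False

The claim is incorrect.

Using λ = h/(mv):
λ = (6.626 × 10^-34 J·s) / (1.67 × 10^-27 kg × 1.43 × 10^5 m/s)
λ = 2.77 × 10^-12 m

The actual wavelength differs from the claimed 2.77 × 10^-11 m.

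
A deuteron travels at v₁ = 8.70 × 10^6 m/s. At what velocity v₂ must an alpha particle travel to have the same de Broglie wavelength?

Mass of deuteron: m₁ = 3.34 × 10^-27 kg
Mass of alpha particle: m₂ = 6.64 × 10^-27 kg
v₂ = 4.38 × 10^6 m/s

For equal de Broglie wavelengths: λ₁ = λ₂

h/(m₁v₁) = h/(m₂v₂)
m₁v₁ = m₂v₂
v₂ = v₁ · (m₁/m₂)

v₂ = 8.70 × 10^6 m/s × (3.34 × 10^-27 kg / 6.64 × 10^-27 kg)
v₂ = 4.38 × 10^6 m/s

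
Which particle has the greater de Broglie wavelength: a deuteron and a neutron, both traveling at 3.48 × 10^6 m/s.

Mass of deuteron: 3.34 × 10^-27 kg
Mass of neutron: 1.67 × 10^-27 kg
The neutron has the longer wavelength.

Using λ = h/(mv), since both particles have the same velocity, the wavelength depends only on mass.

For deuteron: λ₁ = h/(m₁v) = 5.70 × 10^-14 m
For neutron: λ₂ = h/(m₂v) = 1.14 × 10^-13 m

Since λ ∝ 1/m at constant velocity, the lighter particle has the longer wavelength.

The neutron has the longer de Broglie wavelength.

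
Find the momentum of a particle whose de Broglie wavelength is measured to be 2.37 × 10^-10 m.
2.80 × 10^-24 kg·m/s

From the de Broglie relation λ = h/p, we solve for p:

p = h/λ
p = (6.626 × 10^-34 J·s) / (2.37 × 10^-10 m)
p = 2.80 × 10^-24 kg·m/s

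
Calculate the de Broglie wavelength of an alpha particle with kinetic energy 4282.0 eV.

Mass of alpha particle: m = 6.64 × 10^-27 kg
2.20 × 10^-13 m

Using λ = h/√(2mKE):

First convert KE to Joules: KE = 4282.0 eV = 6.861 × 10^-16 J

λ = h/√(2mKE)
λ = (6.626 × 10^-34 J·s) / √(2 × 6.64 × 10^-27 kg × 6.861 × 10^-16 J)
λ = 2.20 × 10^-13 m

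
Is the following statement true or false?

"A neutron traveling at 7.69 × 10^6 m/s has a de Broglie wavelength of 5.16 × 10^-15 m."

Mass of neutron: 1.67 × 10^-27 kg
False

The claim is incorrect.

Using λ = h/(mv):
λ = (6.626 × 10^-34 J·s) / (1.67 × 10^-27 kg × 7.69 × 10^6 m/s)
λ = 5.16 × 10^-14 m

The actual wavelength differs from the claimed 5.16 × 10^-15 m.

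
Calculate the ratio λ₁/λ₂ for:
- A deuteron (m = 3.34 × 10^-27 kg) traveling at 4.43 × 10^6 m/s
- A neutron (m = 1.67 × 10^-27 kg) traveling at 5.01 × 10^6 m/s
λ₁/λ₂ = 0.565

Using λ = h/(mv):

λ₁ = h/(m₁v₁) = 4.48 × 10^-14 m
λ₂ = h/(m₂v₂) = 7.92 × 10^-14 m

Ratio λ₁/λ₂ = (m₂v₂)/(m₁v₁)
         = (1.67 × 10^-27 kg × 5.01 × 10^6 m/s) / (3.34 × 10^-27 kg × 4.43 × 10^6 m/s)
         = 0.565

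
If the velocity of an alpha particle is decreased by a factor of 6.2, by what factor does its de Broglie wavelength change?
The wavelength increases by a factor of 6.2.

From λ = h/(mv), the wavelength is inversely proportional to velocity:

λ ∝ 1/v

If v → v/6.2, then λ → 6.2λ

When velocity is decreased by a factor of 6.2, the wavelength increases by a factor of 6.2.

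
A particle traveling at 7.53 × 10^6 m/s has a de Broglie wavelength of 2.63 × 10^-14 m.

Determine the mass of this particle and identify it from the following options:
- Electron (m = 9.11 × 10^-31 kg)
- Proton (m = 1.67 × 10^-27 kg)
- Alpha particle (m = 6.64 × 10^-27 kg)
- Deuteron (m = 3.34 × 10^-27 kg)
The particle is a deuteron.

From λ = h/(mv), solve for mass:

m = h/(λv)
m = (6.626 × 10^-34 J·s) / (2.63 × 10^-14 m × 7.53 × 10^6 m/s)
m = 3.35 × 10^-27 kg

Comparing with the listed masses, this is closest to a deuteron.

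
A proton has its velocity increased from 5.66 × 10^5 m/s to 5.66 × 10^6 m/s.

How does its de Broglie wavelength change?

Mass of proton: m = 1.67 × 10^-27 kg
The wavelength decreases by a factor of 10.

Using λ = h/(mv):

Initial wavelength: λ₁ = h/(mv₁) = 7.01 × 10^-13 m
Final wavelength: λ₂ = h/(mv₂) = 7.01 × 10^-14 m

Since λ ∝ 1/v, when velocity increases by a factor of 10, the wavelength decreases by a factor of 10.

λ₂/λ₁ = v₁/v₂ = 1/10

The wavelength decreases by a factor of 10.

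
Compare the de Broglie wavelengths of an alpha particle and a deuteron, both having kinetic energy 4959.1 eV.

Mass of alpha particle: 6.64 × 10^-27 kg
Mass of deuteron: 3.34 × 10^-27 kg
The deuteron has the longer wavelength.

Using λ = h/√(2mKE):

For alpha particle: λ₁ = h/√(2m₁KE) = 2.04 × 10^-13 m
For deuteron: λ₂ = h/√(2m₂KE) = 2.88 × 10^-13 m

Since λ ∝ 1/√m at constant kinetic energy, the lighter particle has the longer wavelength.

The deuteron has the longer de Broglie wavelength.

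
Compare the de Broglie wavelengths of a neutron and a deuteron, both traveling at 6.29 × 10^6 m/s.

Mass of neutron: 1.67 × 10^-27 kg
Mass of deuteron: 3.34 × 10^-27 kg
The neutron has the longer wavelength.

Using λ = h/(mv), since both particles have the same velocity, the wavelength depends only on mass.

For neutron: λ₁ = h/(m₁v) = 6.31 × 10^-14 m
For deuteron: λ₂ = h/(m₂v) = 3.15 × 10^-14 m

Since λ ∝ 1/m at constant velocity, the lighter particle has the longer wavelength.

The neutron has the longer de Broglie wavelength.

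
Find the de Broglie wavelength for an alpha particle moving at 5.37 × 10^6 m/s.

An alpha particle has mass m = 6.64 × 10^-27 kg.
1.86 × 10^-14 m

Using the de Broglie relation λ = h/(mv):

λ = h/(mv)
λ = (6.626 × 10^-34 J·s) / (6.64 × 10^-27 kg × 5.37 × 10^6 m/s)
λ = 1.86 × 10^-14 m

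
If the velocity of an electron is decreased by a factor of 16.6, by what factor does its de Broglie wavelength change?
The wavelength increases by a factor of 16.6.

From λ = h/(mv), the wavelength is inversely proportional to velocity:

λ ∝ 1/v

If v → v/16.6, then λ → 16.6λ

When velocity is decreased by a factor of 16.6, the wavelength increases by a factor of 16.6.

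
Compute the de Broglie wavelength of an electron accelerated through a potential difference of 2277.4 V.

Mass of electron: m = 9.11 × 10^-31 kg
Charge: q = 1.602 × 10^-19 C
2.57 × 10^-11 m

When a particle is accelerated through voltage V, it gains kinetic energy KE = qV.

The de Broglie wavelength is then λ = h/√(2mqV):

λ = h/√(2mqV)
λ = (6.626 × 10^-34 J·s) / √(2 × 9.11 × 10^-31 kg × 1.602 × 10^-19 C × 2277.4 V)
λ = 2.57 × 10^-11 m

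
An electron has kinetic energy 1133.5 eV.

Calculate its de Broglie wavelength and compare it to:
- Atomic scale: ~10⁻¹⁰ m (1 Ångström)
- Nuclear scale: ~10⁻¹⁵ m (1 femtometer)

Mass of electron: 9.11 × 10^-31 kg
λ = 3.64 × 10^-11 m, which is between nuclear and atomic scales.

Using λ = h/√(2mKE):

KE = 1133.5 eV = 1.816 × 10^-16 J

λ = h/√(2mKE)
λ = (6.626 × 10^-34 J·s) / √(2 × 9.11 × 10^-31 kg × 1.816 × 10^-16 J)
λ = 3.64 × 10^-11 m

Comparison:
- Atomic scale (10⁻¹⁰ m): λ is 0.36× this size
- Nuclear scale (10⁻¹⁵ m): λ is 3.6e+04× this size

The wavelength is between nuclear and atomic scales.

This wavelength is appropriate for probing atomic structure but too large for nuclear physics experiments.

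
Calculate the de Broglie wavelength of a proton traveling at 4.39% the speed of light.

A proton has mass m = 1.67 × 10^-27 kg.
3.01 × 10^-14 m

Using the de Broglie relation λ = h/(mv):

v = 4.39% × c = 1.316 × 10^7 m/s

λ = h/(mv)
λ = (6.626 × 10^-34 J·s) / (1.67 × 10^-27 kg × 1.316 × 10^7 m/s)
λ = 3.01 × 10^-14 m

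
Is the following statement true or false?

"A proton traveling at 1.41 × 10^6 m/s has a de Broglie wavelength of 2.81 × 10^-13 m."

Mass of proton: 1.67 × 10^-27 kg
True

The claim is correct.

Using λ = h/(mv):
λ = (6.626 × 10^-34 J·s) / (1.67 × 10^-27 kg × 1.41 × 10^6 m/s)
λ = 2.81 × 10^-13 m

This matches the claimed value.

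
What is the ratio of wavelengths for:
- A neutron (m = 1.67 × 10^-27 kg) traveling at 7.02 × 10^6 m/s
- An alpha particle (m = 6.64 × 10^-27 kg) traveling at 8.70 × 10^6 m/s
λ₁/λ₂ = 4.93

Using λ = h/(mv):

λ₁ = h/(m₁v₁) = 5.65 × 10^-14 m
λ₂ = h/(m₂v₂) = 1.15 × 10^-14 m

Ratio λ₁/λ₂ = (m₂v₂)/(m₁v₁)
         = (6.64 × 10^-27 kg × 8.70 × 10^6 m/s) / (1.67 × 10^-27 kg × 7.02 × 10^6 m/s)
         = 4.93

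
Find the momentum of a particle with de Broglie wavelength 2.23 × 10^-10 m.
2.97 × 10^-24 kg·m/s

From the de Broglie relation λ = h/p, we solve for p:

p = h/λ
p = (6.626 × 10^-34 J·s) / (2.23 × 10^-10 m)
p = 2.97 × 10^-24 kg·m/s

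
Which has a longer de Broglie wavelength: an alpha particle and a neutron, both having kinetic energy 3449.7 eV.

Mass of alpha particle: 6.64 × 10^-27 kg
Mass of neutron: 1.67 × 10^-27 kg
The neutron has the longer wavelength.

Using λ = h/√(2mKE):

For alpha particle: λ₁ = h/√(2m₁KE) = 2.45 × 10^-13 m
For neutron: λ₂ = h/√(2m₂KE) = 4.88 × 10^-13 m

Since λ ∝ 1/√m at constant kinetic energy, the lighter particle has the longer wavelength.

The neutron has the longer de Broglie wavelength.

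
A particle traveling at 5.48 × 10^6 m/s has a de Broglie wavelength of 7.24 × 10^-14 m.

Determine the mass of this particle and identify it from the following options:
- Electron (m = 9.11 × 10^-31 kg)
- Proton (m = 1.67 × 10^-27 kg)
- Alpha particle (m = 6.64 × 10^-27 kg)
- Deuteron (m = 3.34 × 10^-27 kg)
The particle is a proton.

From λ = h/(mv), solve for mass:

m = h/(λv)
m = (6.626 × 10^-34 J·s) / (7.24 × 10^-14 m × 5.48 × 10^6 m/s)
m = 1.67 × 10^-27 kg

Comparing with the listed masses, this is closest to a proton.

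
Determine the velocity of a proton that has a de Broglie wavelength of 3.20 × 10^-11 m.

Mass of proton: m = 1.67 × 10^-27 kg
1.24 × 10^4 m/s

From the de Broglie relation λ = h/(mv), we solve for v:

v = h/(mλ)
v = (6.626 × 10^-34 J·s) / (1.67 × 10^-27 kg × 3.20 × 10^-11 m)
v = 1.24 × 10^4 m/s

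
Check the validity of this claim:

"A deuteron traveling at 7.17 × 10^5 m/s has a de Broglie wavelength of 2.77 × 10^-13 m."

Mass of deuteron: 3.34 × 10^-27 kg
True

The claim is correct.

Using λ = h/(mv):
λ = (6.626 × 10^-34 J·s) / (3.34 × 10^-27 kg × 7.17 × 10^5 m/s)
λ = 2.77 × 10^-13 m

This matches the claimed value.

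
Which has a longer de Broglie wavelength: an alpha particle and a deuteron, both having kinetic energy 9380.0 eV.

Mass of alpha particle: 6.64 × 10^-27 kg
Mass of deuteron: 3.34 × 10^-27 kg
The deuteron has the longer wavelength.

Using λ = h/√(2mKE):

For alpha particle: λ₁ = h/√(2m₁KE) = 1.48 × 10^-13 m
For deuteron: λ₂ = h/√(2m₂KE) = 2.09 × 10^-13 m

Since λ ∝ 1/√m at constant kinetic energy, the lighter particle has the longer wavelength.

The deuteron has the longer de Broglie wavelength.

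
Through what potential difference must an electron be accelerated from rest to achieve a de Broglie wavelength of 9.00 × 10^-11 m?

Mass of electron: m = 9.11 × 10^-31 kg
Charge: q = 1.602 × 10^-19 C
186 V

From λ = h/√(2mqV), we solve for V:

λ² = h²/(2mqV)
V = h²/(2mqλ²)
V = (6.626 × 10^-34 J·s)² / (2 × 9.11 × 10^-31 kg × 1.602 × 10^-19 C × (9.00 × 10^-11 m)²)
V = 186 V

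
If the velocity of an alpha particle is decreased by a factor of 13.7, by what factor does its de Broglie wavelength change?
The wavelength increases by a factor of 13.7.

From λ = h/(mv), the wavelength is inversely proportional to velocity:

λ ∝ 1/v

If v → v/13.7, then λ → 13.7λ

When velocity is decreased by a factor of 13.7, the wavelength increases by a factor of 13.7.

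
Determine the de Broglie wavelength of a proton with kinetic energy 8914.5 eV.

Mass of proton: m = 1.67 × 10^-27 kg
3.03 × 10^-13 m

Using λ = h/√(2mKE):

First convert KE to Joules: KE = 8914.5 eV = 1.428 × 10^-15 J

λ = h/√(2mKE)
λ = (6.626 × 10^-34 J·s) / √(2 × 1.67 × 10^-27 kg × 1.428 × 10^-15 J)
λ = 3.03 × 10^-13 m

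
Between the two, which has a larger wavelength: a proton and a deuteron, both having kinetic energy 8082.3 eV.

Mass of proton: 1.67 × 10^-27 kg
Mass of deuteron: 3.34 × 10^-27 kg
The proton has the longer wavelength.

Using λ = h/√(2mKE):

For proton: λ₁ = h/√(2m₁KE) = 3.19 × 10^-13 m
For deuteron: λ₂ = h/√(2m₂KE) = 2.25 × 10^-13 m

Since λ ∝ 1/√m at constant kinetic energy, the lighter particle has the longer wavelength.

The proton has the longer de Broglie wavelength.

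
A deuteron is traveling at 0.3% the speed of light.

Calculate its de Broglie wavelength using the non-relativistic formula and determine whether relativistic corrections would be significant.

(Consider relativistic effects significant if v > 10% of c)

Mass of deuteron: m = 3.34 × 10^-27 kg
No, relativistic corrections are not needed.

Using the non-relativistic de Broglie formula λ = h/(mv):

v = 0.3% × c = 8.994 × 10^5 m/s

λ = h/(mv)
λ = (6.626 × 10^-34 J·s) / (3.34 × 10^-27 kg × 8.994 × 10^5 m/s)
λ = 2.21 × 10^-13 m

Since v = 0.3% of c < 10% of c, relativistic corrections are NOT significant and this non-relativistic result is a good approximation.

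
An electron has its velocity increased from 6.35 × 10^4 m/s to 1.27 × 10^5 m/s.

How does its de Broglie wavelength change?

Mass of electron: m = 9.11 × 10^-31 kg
The wavelength decreases by a factor of 2.

Using λ = h/(mv):

Initial wavelength: λ₁ = h/(mv₁) = 1.15 × 10^-8 m
Final wavelength: λ₂ = h/(mv₂) = 5.73 × 10^-9 m

Since λ ∝ 1/v, when velocity increases by a factor of 2, the wavelength decreases by a factor of 2.

λ₂/λ₁ = v₁/v₂ = 1/2

The wavelength decreases by a factor of 2.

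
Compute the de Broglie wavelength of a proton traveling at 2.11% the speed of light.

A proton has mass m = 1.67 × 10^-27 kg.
6.27 × 10^-14 m

Using the de Broglie relation λ = h/(mv):

v = 2.11% × c = 6.326 × 10^6 m/s

λ = h/(mv)
λ = (6.626 × 10^-34 J·s) / (1.67 × 10^-27 kg × 6.326 × 10^6 m/s)
λ = 6.27 × 10^-14 m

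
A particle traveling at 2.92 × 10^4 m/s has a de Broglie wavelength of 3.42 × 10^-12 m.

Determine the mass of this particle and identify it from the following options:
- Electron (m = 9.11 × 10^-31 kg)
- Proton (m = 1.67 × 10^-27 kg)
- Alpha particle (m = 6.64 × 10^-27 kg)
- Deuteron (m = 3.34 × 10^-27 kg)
The particle is an alpha particle.

From λ = h/(mv), solve for mass:

m = h/(λv)
m = (6.626 × 10^-34 J·s) / (3.42 × 10^-12 m × 2.92 × 10^4 m/s)
m = 6.64 × 10^-27 kg

Comparing with the listed masses, this is closest to an alpha particle.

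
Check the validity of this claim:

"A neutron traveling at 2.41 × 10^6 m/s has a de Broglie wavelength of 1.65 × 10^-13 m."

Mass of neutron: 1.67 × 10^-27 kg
True

The claim is correct.

Using λ = h/(mv):
λ = (6.626 × 10^-34 J·s) / (1.67 × 10^-27 kg × 2.41 × 10^6 m/s)
λ = 1.65 × 10^-13 m

This matches the claimed value.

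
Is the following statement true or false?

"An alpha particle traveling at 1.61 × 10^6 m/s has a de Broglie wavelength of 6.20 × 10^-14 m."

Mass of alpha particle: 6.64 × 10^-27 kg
True

The claim is correct.

Using λ = h/(mv):
λ = (6.626 × 10^-34 J·s) / (6.64 × 10^-27 kg × 1.61 × 10^6 m/s)
λ = 6.20 × 10^-14 m

This matches the claimed value.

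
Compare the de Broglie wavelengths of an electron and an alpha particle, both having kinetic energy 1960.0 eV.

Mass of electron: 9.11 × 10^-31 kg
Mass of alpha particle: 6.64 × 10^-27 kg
The electron has the longer wavelength.

Using λ = h/√(2mKE):

For electron: λ₁ = h/√(2m₁KE) = 2.77 × 10^-11 m
For alpha particle: λ₂ = h/√(2m₂KE) = 3.24 × 10^-13 m

Since λ ∝ 1/√m at constant kinetic energy, the lighter particle has the longer wavelength.

The electron has the longer de Broglie wavelength.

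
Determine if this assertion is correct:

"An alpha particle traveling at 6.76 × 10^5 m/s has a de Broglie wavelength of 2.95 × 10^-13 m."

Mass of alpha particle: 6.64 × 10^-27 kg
False

The claim is incorrect.

Using λ = h/(mv):
λ = (6.626 × 10^-34 J·s) / (6.64 × 10^-27 kg × 6.76 × 10^5 m/s)
λ = 1.48 × 10^-13 m

The actual wavelength differs from the claimed 2.95 × 10^-13 m.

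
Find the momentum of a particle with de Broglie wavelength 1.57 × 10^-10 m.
4.22 × 10^-24 kg·m/s

From the de Broglie relation λ = h/p, we solve for p:

p = h/λ
p = (6.626 × 10^-34 J·s) / (1.57 × 10^-10 m)
p = 4.22 × 10^-24 kg·m/s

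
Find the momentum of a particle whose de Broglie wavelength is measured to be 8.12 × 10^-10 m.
8.16 × 10^-25 kg·m/s

From the de Broglie relation λ = h/p, we solve for p:

p = h/λ
p = (6.626 × 10^-34 J·s) / (8.12 × 10^-10 m)
p = 8.16 × 10^-25 kg·m/s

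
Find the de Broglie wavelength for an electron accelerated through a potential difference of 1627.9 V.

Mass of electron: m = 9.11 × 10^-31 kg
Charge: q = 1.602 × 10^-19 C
3.04 × 10^-11 m

When a particle is accelerated through voltage V, it gains kinetic energy KE = qV.

The de Broglie wavelength is then λ = h/√(2mqV):

λ = h/√(2mqV)
λ = (6.626 × 10^-34 J·s) / √(2 × 9.11 × 10^-31 kg × 1.602 × 10^-19 C × 1627.9 V)
λ = 3.04 × 10^-11 m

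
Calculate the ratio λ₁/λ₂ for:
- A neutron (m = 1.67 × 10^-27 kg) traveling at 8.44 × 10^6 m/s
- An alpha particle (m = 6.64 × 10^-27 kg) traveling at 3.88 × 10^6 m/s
λ₁/λ₂ = 1.83

Using λ = h/(mv):

λ₁ = h/(m₁v₁) = 4.70 × 10^-14 m
λ₂ = h/(m₂v₂) = 2.57 × 10^-14 m

Ratio λ₁/λ₂ = (m₂v₂)/(m₁v₁)
         = (6.64 × 10^-27 kg × 3.88 × 10^6 m/s) / (1.67 × 10^-27 kg × 8.44 × 10^6 m/s)
         = 1.83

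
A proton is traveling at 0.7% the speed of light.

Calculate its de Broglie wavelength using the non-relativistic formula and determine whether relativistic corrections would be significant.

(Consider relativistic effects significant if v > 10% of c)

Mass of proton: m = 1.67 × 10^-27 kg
No, relativistic corrections are not needed.

Using the non-relativistic de Broglie formula λ = h/(mv):

v = 0.7% × c = 2.099 × 10^6 m/s

λ = h/(mv)
λ = (6.626 × 10^-34 J·s) / (1.67 × 10^-27 kg × 2.099 × 10^6 m/s)
λ = 1.89 × 10^-13 m

Since v = 0.7% of c < 10% of c, relativistic corrections are NOT significant and this non-relativistic result is a good approximation.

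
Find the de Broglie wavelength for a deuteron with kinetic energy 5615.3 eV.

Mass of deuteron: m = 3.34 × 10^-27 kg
2.70 × 10^-13 m

Using λ = h/√(2mKE):

First convert KE to Joules: KE = 5615.3 eV = 8.997 × 10^-16 J

λ = h/√(2mKE)
λ = (6.626 × 10^-34 J·s) / √(2 × 3.34 × 10^-27 kg × 8.997 × 10^-16 J)
λ = 2.70 × 10^-13 m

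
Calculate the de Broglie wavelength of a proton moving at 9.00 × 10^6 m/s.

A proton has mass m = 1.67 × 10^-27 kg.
4.41 × 10^-14 m

Using the de Broglie relation λ = h/(mv):

λ = h/(mv)
λ = (6.626 × 10^-34 J·s) / (1.67 × 10^-27 kg × 9.00 × 10^6 m/s)
λ = 4.41 × 10^-14 m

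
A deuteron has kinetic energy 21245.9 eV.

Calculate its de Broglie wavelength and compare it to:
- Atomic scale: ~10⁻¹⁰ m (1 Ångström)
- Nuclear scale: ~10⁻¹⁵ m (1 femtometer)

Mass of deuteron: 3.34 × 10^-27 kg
λ = 1.39 × 10^-13 m, which is between nuclear and atomic scales.

Using λ = h/√(2mKE):

KE = 21245.9 eV = 3.404 × 10^-15 J

λ = h/√(2mKE)
λ = (6.626 × 10^-34 J·s) / √(2 × 3.34 × 10^-27 kg × 3.404 × 10^-15 J)
λ = 1.39 × 10^-13 m

Comparison:
- Atomic scale (10⁻¹⁰ m): λ is 0.0014× this size
- Nuclear scale (10⁻¹⁵ m): λ is 1.4e+02× this size

The wavelength is between nuclear and atomic scales.

This wavelength is appropriate for probing atomic structure but too large for nuclear physics experiments.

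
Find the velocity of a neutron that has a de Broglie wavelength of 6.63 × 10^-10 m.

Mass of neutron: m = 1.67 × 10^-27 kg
5.98 × 10^2 m/s

From the de Broglie relation λ = h/(mv), we solve for v:

v = h/(mλ)
v = (6.626 × 10^-34 J·s) / (1.67 × 10^-27 kg × 6.63 × 10^-10 m)
v = 5.98 × 10^2 m/s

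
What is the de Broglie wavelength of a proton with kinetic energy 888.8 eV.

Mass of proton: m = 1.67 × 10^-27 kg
9.61 × 10^-13 m

Using λ = h/√(2mKE):

First convert KE to Joules: KE = 888.8 eV = 1.424 × 10^-16 J

λ = h/√(2mKE)
λ = (6.626 × 10^-34 J·s) / √(2 × 1.67 × 10^-27 kg × 1.424 × 10^-16 J)
λ = 9.61 × 10^-13 m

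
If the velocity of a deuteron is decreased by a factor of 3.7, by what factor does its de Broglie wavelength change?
The wavelength increases by a factor of 3.7.

From λ = h/(mv), the wavelength is inversely proportional to velocity:

λ ∝ 1/v

If v → v/3.7, then λ → 3.7λ

When velocity is decreased by a factor of 3.7, the wavelength increases by a factor of 3.7.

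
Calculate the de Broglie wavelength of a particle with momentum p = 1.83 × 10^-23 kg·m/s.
3.62 × 10^-11 m

Using the de Broglie relation λ = h/p:

λ = h/p
λ = (6.626 × 10^-34 J·s) / (1.83 × 10^-23 kg·m/s)
λ = 3.62 × 10^-11 m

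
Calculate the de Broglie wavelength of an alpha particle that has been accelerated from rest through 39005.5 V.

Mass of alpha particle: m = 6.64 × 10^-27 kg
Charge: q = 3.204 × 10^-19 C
5.14 × 10^-14 m

When a particle is accelerated through voltage V, it gains kinetic energy KE = qV.

The de Broglie wavelength is then λ = h/√(2mqV):

λ = h/√(2mqV)
λ = (6.626 × 10^-34 J·s) / √(2 × 6.64 × 10^-27 kg × 3.204 × 10^-19 C × 39005.5 V)
λ = 5.14 × 10^-14 m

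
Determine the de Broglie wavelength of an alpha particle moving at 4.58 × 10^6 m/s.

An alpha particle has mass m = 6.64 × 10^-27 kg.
2.18 × 10^-14 m

Using the de Broglie relation λ = h/(mv):

λ = h/(mv)
λ = (6.626 × 10^-34 J·s) / (6.64 × 10^-27 kg × 4.58 × 10^6 m/s)
λ = 2.18 × 10^-14 m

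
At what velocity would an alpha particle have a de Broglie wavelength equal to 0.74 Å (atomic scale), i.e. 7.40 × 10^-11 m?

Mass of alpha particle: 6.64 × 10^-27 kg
1.35 × 10^3 m/s

From λ = h/(mv), solve for v:

v = h/(mλ)
v = (6.626 × 10^-34 J·s) / (6.64 × 10^-27 kg × 7.40 × 10^-11 m)
v = 1.35 × 10^3 m/s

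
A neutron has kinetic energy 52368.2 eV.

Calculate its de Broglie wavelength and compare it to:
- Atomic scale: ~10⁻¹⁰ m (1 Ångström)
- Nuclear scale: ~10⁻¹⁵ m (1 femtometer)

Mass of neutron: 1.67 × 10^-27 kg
λ = 1.25 × 10^-13 m, which is between nuclear and atomic scales.

Using λ = h/√(2mKE):

KE = 52368.2 eV = 8.390 × 10^-15 J

λ = h/√(2mKE)
λ = (6.626 × 10^-34 J·s) / √(2 × 1.67 × 10^-27 kg × 8.390 × 10^-15 J)
λ = 1.25 × 10^-13 m

Comparison:
- Atomic scale (10⁻¹⁰ m): λ is 0.0013× this size
- Nuclear scale (10⁻¹⁵ m): λ is 1.3e+02× this size

The wavelength is between nuclear and atomic scales.

This wavelength is appropriate for probing atomic structure but too large for nuclear physics experiments.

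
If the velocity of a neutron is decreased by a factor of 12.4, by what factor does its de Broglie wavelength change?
The wavelength increases by a factor of 12.4.

From λ = h/(mv), the wavelength is inversely proportional to velocity:

λ ∝ 1/v

If v → v/12.4, then λ → 12.4λ

When velocity is decreased by a factor of 12.4, the wavelength increases by a factor of 12.4.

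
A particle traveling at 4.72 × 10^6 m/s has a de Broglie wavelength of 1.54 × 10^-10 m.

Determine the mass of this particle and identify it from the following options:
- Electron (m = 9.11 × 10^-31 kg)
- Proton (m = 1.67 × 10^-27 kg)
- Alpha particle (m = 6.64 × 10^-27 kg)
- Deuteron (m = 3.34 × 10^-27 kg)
The particle is an electron.

From λ = h/(mv), solve for mass:

m = h/(λv)
m = (6.626 × 10^-34 J·s) / (1.54 × 10^-10 m × 4.72 × 10^6 m/s)
m = 9.12 × 10^-31 kg

Comparing with the listed masses, this is closest to an electron.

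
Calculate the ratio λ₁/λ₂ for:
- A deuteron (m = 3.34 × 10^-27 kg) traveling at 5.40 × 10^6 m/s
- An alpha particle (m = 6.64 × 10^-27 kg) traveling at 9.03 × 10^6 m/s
λ₁/λ₂ = 3.32

Using λ = h/(mv):

λ₁ = h/(m₁v₁) = 3.67 × 10^-14 m
λ₂ = h/(m₂v₂) = 1.11 × 10^-14 m

Ratio λ₁/λ₂ = (m₂v₂)/(m₁v₁)
         = (6.64 × 10^-27 kg × 9.03 × 10^6 m/s) / (3.34 × 10^-27 kg × 5.40 × 10^6 m/s)
         = 3.32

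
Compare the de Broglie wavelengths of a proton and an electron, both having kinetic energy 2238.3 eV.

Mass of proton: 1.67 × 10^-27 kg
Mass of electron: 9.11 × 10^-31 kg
The electron has the longer wavelength.

Using λ = h/√(2mKE):

For proton: λ₁ = h/√(2m₁KE) = 6.05 × 10^-13 m
For electron: λ₂ = h/√(2m₂KE) = 2.59 × 10^-11 m

Since λ ∝ 1/√m at constant kinetic energy, the lighter particle has the longer wavelength.

The electron has the longer de Broglie wavelength.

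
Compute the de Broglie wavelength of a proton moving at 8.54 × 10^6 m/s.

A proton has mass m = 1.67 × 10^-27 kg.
4.65 × 10^-14 m

Using the de Broglie relation λ = h/(mv):

λ = h/(mv)
λ = (6.626 × 10^-34 J·s) / (1.67 × 10^-27 kg × 8.54 × 10^6 m/s)
λ = 4.65 × 10^-14 m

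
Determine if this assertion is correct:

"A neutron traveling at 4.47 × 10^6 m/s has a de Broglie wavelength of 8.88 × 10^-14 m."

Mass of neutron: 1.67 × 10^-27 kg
True

The claim is correct.

Using λ = h/(mv):
λ = (6.626 × 10^-34 J·s) / (1.67 × 10^-27 kg × 4.47 × 10^6 m/s)
λ = 8.88 × 10^-14 m

This matches the claimed value.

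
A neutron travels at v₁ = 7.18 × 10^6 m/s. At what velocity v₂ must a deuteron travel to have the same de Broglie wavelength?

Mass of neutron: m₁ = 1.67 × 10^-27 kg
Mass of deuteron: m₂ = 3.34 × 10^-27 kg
v₂ = 3.59 × 10^6 m/s

For equal de Broglie wavelengths: λ₁ = λ₂

h/(m₁v₁) = h/(m₂v₂)
m₁v₁ = m₂v₂
v₂ = v₁ · (m₁/m₂)

v₂ = 7.18 × 10^6 m/s × (1.67 × 10^-27 kg / 3.34 × 10^-27 kg)
v₂ = 3.59 × 10^6 m/s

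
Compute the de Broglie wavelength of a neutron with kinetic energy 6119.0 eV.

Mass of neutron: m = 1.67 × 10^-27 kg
3.66 × 10^-13 m

Using λ = h/√(2mKE):

First convert KE to Joules: KE = 6119.0 eV = 9.804 × 10^-16 J

λ = h/√(2mKE)
λ = (6.626 × 10^-34 J·s) / √(2 × 1.67 × 10^-27 kg × 9.804 × 10^-16 J)
λ = 3.66 × 10^-13 m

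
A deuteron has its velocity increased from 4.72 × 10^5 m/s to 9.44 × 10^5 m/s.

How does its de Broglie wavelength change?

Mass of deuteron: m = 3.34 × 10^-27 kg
The wavelength decreases by a factor of 2.

Using λ = h/(mv):

Initial wavelength: λ₁ = h/(mv₁) = 4.20 × 10^-13 m
Final wavelength: λ₂ = h/(mv₂) = 2.10 × 10^-13 m

Since λ ∝ 1/v, when velocity increases by a factor of 2, the wavelength decreases by a factor of 2.

λ₂/λ₁ = v₁/v₂ = 1/2

The wavelength decreases by a factor of 2.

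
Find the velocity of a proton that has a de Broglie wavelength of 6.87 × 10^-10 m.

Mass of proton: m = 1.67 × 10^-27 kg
5.78 × 10^2 m/s

From the de Broglie relation λ = h/(mv), we solve for v:

v = h/(mλ)
v = (6.626 × 10^-34 J·s) / (1.67 × 10^-27 kg × 6.87 × 10^-10 m)
v = 5.78 × 10^2 m/s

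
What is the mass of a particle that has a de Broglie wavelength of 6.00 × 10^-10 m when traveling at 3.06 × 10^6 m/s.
3.61 × 10^-31 kg

From the de Broglie relation λ = h/(mv), we solve for m:

m = h/(λv)
m = (6.626 × 10^-34 J·s) / (6.00 × 10^-10 m × 3.06 × 10^6 m/s)
m = 3.61 × 10^-31 kg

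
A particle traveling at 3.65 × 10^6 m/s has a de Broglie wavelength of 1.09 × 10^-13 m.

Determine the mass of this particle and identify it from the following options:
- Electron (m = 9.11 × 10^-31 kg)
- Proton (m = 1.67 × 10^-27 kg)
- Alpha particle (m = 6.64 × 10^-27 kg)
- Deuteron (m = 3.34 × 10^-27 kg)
The particle is a proton.

From λ = h/(mv), solve for mass:

m = h/(λv)
m = (6.626 × 10^-34 J·s) / (1.09 × 10^-13 m × 3.65 × 10^6 m/s)
m = 1.67 × 10^-27 kg

Comparing with the listed masses, this is closest to a proton.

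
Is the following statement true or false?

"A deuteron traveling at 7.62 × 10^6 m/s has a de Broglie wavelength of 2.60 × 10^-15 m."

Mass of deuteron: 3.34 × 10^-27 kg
False

The claim is incorrect.

Using λ = h/(mv):
λ = (6.626 × 10^-34 J·s) / (3.34 × 10^-27 kg × 7.62 × 10^6 m/s)
λ = 2.60 × 10^-14 m

The actual wavelength differs from the claimed 2.60 × 10^-15 m.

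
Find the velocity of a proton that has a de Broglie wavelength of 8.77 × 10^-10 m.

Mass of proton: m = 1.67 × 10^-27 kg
4.52 × 10^2 m/s

From the de Broglie relation λ = h/(mv), we solve for v:

v = h/(mλ)
v = (6.626 × 10^-34 J·s) / (1.67 × 10^-27 kg × 8.77 × 10^-10 m)
v = 4.52 × 10^2 m/s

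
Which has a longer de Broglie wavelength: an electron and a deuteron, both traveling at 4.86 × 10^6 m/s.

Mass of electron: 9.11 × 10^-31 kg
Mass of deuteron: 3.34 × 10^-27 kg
The electron has the longer wavelength.

Using λ = h/(mv), since both particles have the same velocity, the wavelength depends only on mass.

For electron: λ₁ = h/(m₁v) = 1.50 × 10^-10 m
For deuteron: λ₂ = h/(m₂v) = 4.08 × 10^-14 m

Since λ ∝ 1/m at constant velocity, the lighter particle has the longer wavelength.

The electron has the longer de Broglie wavelength.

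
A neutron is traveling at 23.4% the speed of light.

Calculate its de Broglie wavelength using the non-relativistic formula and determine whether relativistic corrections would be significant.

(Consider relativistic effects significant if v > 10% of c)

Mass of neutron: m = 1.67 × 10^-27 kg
Yes, relativistic corrections are needed.

Using the non-relativistic de Broglie formula λ = h/(mv):

v = 23.4% × c = 7.015 × 10^7 m/s

λ = h/(mv)
λ = (6.626 × 10^-34 J·s) / (1.67 × 10^-27 kg × 7.015 × 10^7 m/s)
λ = 5.66 × 10^-15 m

Since v = 23.4% of c > 10% of c, relativistic corrections ARE significant and the actual wavelength would differ from this non-relativistic estimate.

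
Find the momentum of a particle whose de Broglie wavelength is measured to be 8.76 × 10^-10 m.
7.56 × 10^-25 kg·m/s

From the de Broglie relation λ = h/p, we solve for p:

p = h/λ
p = (6.626 × 10^-34 J·s) / (8.76 × 10^-10 m)
p = 7.56 × 10^-25 kg·m/s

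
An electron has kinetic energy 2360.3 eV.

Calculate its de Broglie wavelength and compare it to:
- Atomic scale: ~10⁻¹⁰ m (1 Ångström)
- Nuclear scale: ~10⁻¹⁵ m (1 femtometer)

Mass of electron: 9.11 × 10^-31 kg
λ = 2.52 × 10^-11 m, which is between nuclear and atomic scales.

Using λ = h/√(2mKE):

KE = 2360.3 eV = 3.782 × 10^-16 J

λ = h/√(2mKE)
λ = (6.626 × 10^-34 J·s) / √(2 × 9.11 × 10^-31 kg × 3.782 × 10^-16 J)
λ = 2.52 × 10^-11 m

Comparison:
- Atomic scale (10⁻¹⁰ m): λ is 0.25× this size
- Nuclear scale (10⁻¹⁵ m): λ is 2.5e+04× this size

The wavelength is between nuclear and atomic scales.

This wavelength is appropriate for probing atomic structure but too large for nuclear physics experiments.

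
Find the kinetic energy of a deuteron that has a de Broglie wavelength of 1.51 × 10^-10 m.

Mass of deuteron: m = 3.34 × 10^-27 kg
2.88 × 10^-21 J (or 0.0180 eV)

From λ = h/√(2mKE), we solve for KE:

λ² = h²/(2mKE)
KE = h²/(2mλ²)
KE = (6.626 × 10^-34 J·s)² / (2 × 3.34 × 10^-27 kg × (1.51 × 10^-10 m)²)
KE = 2.88 × 10^-21 J
KE = 0.0180 eV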